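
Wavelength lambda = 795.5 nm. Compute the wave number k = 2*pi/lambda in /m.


k = 2 * pi / lambda
= 6.2832 / (795.5e-9)
= 6.2832 / 7.9550e-07
= 7.8984e+06 /m

7.8984e+06


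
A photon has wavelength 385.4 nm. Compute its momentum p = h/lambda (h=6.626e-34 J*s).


p = h / lambda
= 6.626e-34 / (385.4e-9)
= 6.626e-34 / 3.8540e-07
= 1.7193e-27 kg*m/s

1.7193e-27


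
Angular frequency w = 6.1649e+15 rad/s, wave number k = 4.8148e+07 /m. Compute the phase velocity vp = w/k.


vp = w / k
= 6.1649e+15 / 4.8148e+07
= 1.2804e+08 m/s

1.2804e+08


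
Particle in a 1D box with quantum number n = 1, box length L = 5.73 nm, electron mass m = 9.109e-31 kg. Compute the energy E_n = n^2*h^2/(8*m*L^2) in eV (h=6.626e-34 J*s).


E = n^2 * h^2 / (8 * m * L^2)
= 1^2 * (6.626e-34)^2 / (8 * 9.109e-31 * (5.73e-9)^2)
= 1 * 4.3904e-67 / (8 * 9.109e-31 * 3.2833e-17)
= 1.8350e-21 J
= 0.0115 eV

0.0115


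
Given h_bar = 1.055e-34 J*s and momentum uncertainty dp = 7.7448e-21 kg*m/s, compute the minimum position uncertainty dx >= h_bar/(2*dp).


dx = h_bar / (2 * dp)
= 1.055e-34 / (2 * 7.7448e-21)
= 1.055e-34 / 1.5490e-20
= 6.8110e-15 m

6.8110e-15


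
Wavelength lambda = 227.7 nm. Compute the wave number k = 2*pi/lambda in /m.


k = 2 * pi / lambda
= 6.2832 / (227.7e-9)
= 6.2832 / 2.2770e-07
= 2.7594e+07 /m

2.7594e+07


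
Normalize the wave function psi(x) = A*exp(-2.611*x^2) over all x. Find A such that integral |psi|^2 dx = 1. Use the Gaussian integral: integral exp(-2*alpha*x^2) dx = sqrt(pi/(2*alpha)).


integral |psi|^2 dx = A^2 * sqrt(pi/(2*alpha)) = 1
A^2 = sqrt(2*alpha/pi)
= sqrt(2 * 2.611 / pi)
= 1.289269
A = sqrt(1.289269)
= 1.1355

1.1355


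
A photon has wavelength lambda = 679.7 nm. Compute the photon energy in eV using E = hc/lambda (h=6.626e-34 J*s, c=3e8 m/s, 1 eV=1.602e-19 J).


E = hc / lambda
= (6.626e-34)(3e8) / (679.7e-9)
= 1.9878e-25 / 6.7970e-07
= 2.9245e-19 J
Converting to eV: 2.9245e-19 / 1.602e-19
= 1.8255 eV

1.8255


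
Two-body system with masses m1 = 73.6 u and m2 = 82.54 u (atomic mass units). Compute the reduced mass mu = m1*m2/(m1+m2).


mu = m1 * m2 / (m1 + m2)
= 73.6 * 82.54 / (73.6 + 82.54)
= 6074.944 / 156.14
= 38.907 u

38.907


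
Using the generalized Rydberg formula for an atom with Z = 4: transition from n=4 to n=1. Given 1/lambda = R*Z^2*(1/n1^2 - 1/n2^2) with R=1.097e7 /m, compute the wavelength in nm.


1/lambda = R * Z^2 * (1/n1^2 - 1/n2^2)
= 1.097e7 * 4^2 * (1/1^2 - 1/4^2)
= 1.097e7 * 16 * (1.0 - 0.0625)
= 1.6455e+08 /m
lambda = 1 / 1.6455e+08
= 6.0772 nm

6.0772


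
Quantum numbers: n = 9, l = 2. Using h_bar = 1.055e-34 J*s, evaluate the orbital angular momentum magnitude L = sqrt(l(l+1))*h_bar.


L = sqrt(l*(l+1)) * h_bar
= sqrt(2 * 3) * 1.055e-34
= sqrt(6) * 1.055e-34
= 2.4495 * 1.055e-34
= 2.5842e-34 J*s

2.5842e-34


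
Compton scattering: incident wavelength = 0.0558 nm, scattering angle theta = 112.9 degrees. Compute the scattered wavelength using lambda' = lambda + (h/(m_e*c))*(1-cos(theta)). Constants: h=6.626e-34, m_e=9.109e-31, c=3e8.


Compton wavelength: h/(m_e*c) = 2.4247e-12 m
d_lambda = 2.4247e-12 * (1 - cos(112.9 deg))
= 2.4247e-12 * 1.389124
= 3.3682e-12 m = 0.003368 nm
lambda' = 0.0558 + 0.003368
= 0.059168 nm

0.059168


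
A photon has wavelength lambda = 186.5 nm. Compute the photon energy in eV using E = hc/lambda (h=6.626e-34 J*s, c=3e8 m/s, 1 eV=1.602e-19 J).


E = hc / lambda
= (6.626e-34)(3e8) / (186.5e-9)
= 1.9878e-25 / 1.8650e-07
= 1.0658e-18 J
Converting to eV: 1.0658e-18 / 1.602e-19
= 6.6532 eV

6.6532


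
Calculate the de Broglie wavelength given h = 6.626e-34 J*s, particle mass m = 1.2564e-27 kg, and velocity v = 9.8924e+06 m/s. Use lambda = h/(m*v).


lambda = h / (m * v)
= 6.626e-34 / (1.2564e-27 * 9.8924e+06)
= 6.626e-34 / 1.2429e-20
= 5.3312e-14 m

5.3312e-14


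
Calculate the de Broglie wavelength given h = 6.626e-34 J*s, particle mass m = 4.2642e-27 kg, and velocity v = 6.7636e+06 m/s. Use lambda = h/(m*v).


lambda = h / (m * v)
= 6.626e-34 / (4.2642e-27 * 6.7636e+06)
= 6.626e-34 / 2.8841e-20
= 2.2974e-14 m

2.2974e-14


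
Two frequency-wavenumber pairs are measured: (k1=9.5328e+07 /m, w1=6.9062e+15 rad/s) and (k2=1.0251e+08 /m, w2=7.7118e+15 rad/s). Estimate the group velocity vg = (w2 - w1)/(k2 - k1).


vg = (w2 - w1) / (k2 - k1)
= (7.7118e+15 - 6.9062e+15) / (1.0251e+08 - 9.5328e+07)
= 8.0560e+14 / 7.1820e+06
= 1.1217e+08 m/s

1.1217e+08


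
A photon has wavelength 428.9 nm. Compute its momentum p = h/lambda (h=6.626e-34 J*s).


p = h / lambda
= 6.626e-34 / (428.9e-9)
= 6.626e-34 / 4.2890e-07
= 1.5449e-27 kg*m/s

1.5449e-27


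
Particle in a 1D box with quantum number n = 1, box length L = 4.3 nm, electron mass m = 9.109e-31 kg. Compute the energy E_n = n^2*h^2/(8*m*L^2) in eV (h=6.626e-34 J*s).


E = n^2 * h^2 / (8 * m * L^2)
= 1^2 * (6.626e-34)^2 / (8 * 9.109e-31 * (4.3e-9)^2)
= 1 * 4.3904e-67 / (8 * 9.109e-31 * 1.8490e-17)
= 3.2584e-21 J
= 0.0203 eV

0.0203


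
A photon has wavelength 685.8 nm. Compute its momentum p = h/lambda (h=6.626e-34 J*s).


p = h / lambda
= 6.626e-34 / (685.8e-9)
= 6.626e-34 / 6.8580e-07
= 9.6617e-28 kg*m/s

9.6617e-28


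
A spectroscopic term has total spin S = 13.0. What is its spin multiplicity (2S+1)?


Spin multiplicity = 2S + 1
= 2 * 13.0 + 1
= 26.0 + 1
= 27

27


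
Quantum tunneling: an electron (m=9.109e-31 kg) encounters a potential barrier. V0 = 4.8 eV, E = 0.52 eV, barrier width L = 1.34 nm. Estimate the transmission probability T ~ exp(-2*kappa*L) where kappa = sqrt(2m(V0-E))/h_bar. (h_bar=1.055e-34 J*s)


V0 - E = 4.28 eV = 6.8566e-19 J
kappa = sqrt(2 * m * (V0-E)) / h_bar
= sqrt(2 * 9.109e-31 * 6.8566e-19) / 1.055e-34
= 1.0594e+10 /m
2*kappa*L = 2 * 1.0594e+10 * 1.34e-9
= 28.3913
T = exp(-28.3913) = 4.675194e-13

4.675194e-13


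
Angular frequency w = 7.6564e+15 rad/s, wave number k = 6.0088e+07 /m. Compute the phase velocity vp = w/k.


vp = w / k
= 7.6564e+15 / 6.0088e+07
= 1.2742e+08 m/s

1.2742e+08


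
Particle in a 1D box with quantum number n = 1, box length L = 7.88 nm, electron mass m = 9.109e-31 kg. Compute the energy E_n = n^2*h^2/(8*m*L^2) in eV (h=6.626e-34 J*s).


E = n^2 * h^2 / (8 * m * L^2)
= 1^2 * (6.626e-34)^2 / (8 * 9.109e-31 * (7.88e-9)^2)
= 1 * 4.3904e-67 / (8 * 9.109e-31 * 6.2094e-17)
= 9.7026e-22 J
= 0.0061 eV

0.0061


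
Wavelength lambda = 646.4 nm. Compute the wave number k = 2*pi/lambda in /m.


k = 2 * pi / lambda
= 6.2832 / (646.4e-9)
= 6.2832 / 6.4640e-07
= 9.7203e+06 /m

9.7203e+06


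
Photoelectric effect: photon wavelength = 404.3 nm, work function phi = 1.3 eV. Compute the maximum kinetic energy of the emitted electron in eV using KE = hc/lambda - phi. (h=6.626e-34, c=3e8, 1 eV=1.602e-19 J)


E_photon = hc / lambda
= (6.626e-34)(3e8) / (404.3e-9)
= 4.9166e-19 J
= 3.0691 eV
KE = E_photon - phi
= 3.0691 - 1.3
= 1.7691 eV

1.7691


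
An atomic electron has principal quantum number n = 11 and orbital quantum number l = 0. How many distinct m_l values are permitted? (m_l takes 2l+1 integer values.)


m_l ranges from -l to +l in integer steps
So m_l goes from -0 to +0
Count = 2l + 1 = 2*0 + 1
= 1

1


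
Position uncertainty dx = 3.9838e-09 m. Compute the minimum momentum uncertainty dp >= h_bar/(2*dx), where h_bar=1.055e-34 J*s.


dp = h_bar / (2 * dx)
= 1.055e-34 / (2 * 3.9838e-09)
= 1.055e-34 / 7.9676e-09
= 1.3241e-26 kg*m/s

1.3241e-26


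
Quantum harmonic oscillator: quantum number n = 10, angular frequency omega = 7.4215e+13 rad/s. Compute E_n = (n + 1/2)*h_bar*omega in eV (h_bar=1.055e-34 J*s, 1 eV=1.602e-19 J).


E = (n + 1/2) * h_bar * omega
= (10 + 0.5) * 1.055e-34 * 7.4215e+13
= 10.5 * 7.8297e-21
= 8.2212e-20 J
= 0.5132 eV

0.5132


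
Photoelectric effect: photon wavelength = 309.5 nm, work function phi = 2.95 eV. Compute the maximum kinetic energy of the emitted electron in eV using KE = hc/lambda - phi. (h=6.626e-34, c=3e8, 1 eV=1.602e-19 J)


E_photon = hc / lambda
= (6.626e-34)(3e8) / (309.5e-9)
= 6.4226e-19 J
= 4.0091 eV
KE = E_photon - phi
= 4.0091 - 2.95
= 1.0591 eV

1.0591


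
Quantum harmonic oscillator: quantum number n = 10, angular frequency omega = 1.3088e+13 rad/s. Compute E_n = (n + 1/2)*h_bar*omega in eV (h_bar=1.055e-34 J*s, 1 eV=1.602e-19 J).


E = (n + 1/2) * h_bar * omega
= (10 + 0.5) * 1.055e-34 * 1.3088e+13
= 10.5 * 1.3808e-21
= 1.4498e-20 J
= 0.0905 eV

0.0905


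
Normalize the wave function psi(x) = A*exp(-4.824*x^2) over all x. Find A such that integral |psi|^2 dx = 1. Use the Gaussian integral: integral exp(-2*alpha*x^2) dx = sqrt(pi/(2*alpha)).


integral |psi|^2 dx = A^2 * sqrt(pi/(2*alpha)) = 1
A^2 = sqrt(2*alpha/pi)
= sqrt(2 * 4.824 / pi)
= 1.752442
A = sqrt(1.752442)
= 1.3238

1.3238


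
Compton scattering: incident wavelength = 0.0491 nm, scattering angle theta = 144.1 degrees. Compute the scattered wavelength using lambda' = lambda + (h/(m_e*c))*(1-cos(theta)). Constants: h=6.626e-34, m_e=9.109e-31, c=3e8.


Compton wavelength: h/(m_e*c) = 2.4247e-12 m
d_lambda = 2.4247e-12 * (1 - cos(144.1 deg))
= 2.4247e-12 * 1.810042
= 4.3888e-12 m = 0.004389 nm
lambda' = 0.0491 + 0.004389
= 0.053489 nm

0.053489


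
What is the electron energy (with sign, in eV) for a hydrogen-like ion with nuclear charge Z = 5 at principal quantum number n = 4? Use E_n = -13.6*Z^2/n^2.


E_n = -13.6 * Z^2 / n^2
= -13.6 * 5^2 / 4^2
= -13.6 * 25 / 16
= -21.25 eV

-21.25


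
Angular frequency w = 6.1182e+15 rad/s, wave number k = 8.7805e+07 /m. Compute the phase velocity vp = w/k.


vp = w / k
= 6.1182e+15 / 8.7805e+07
= 6.9679e+07 m/s

6.9679e+07


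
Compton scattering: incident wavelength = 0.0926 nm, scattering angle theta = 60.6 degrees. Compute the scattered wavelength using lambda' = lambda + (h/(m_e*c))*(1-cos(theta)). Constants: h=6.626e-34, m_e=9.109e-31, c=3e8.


Compton wavelength: h/(m_e*c) = 2.4247e-12 m
d_lambda = 2.4247e-12 * (1 - cos(60.6 deg))
= 2.4247e-12 * 0.509096
= 1.2344e-12 m = 0.001234 nm
lambda' = 0.0926 + 0.001234
= 0.093834 nm

0.093834


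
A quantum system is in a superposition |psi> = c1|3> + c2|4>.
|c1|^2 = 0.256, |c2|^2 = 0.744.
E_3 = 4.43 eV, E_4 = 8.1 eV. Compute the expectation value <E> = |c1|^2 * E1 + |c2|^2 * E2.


<E> = |c1|^2 * E1 + |c2|^2 * E2
= 0.256 * 4.43 + 0.744 * 8.1
= 1.1341 + 6.0264
= 7.1605 eV

7.1605


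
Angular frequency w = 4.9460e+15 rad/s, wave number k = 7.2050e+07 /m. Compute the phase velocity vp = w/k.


vp = w / k
= 4.9460e+15 / 7.2050e+07
= 6.8647e+07 m/s

6.8647e+07


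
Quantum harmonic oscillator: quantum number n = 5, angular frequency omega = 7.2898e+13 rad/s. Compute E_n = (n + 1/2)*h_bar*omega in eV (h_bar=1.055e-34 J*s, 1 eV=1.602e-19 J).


E = (n + 1/2) * h_bar * omega
= (5 + 0.5) * 1.055e-34 * 7.2898e+13
= 5.5 * 7.6907e-21
= 4.2299e-20 J
= 0.264 eV

0.264


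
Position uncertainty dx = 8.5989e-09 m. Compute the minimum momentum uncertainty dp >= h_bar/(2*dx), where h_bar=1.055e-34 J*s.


dp = h_bar / (2 * dx)
= 1.055e-34 / (2 * 8.5989e-09)
= 1.055e-34 / 1.7198e-08
= 6.1345e-27 kg*m/s

6.1345e-27


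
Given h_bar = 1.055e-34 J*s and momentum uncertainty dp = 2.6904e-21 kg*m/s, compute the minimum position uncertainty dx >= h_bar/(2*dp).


dx = h_bar / (2 * dp)
= 1.055e-34 / (2 * 2.6904e-21)
= 1.055e-34 / 5.3808e-21
= 1.9607e-14 m

1.9607e-14


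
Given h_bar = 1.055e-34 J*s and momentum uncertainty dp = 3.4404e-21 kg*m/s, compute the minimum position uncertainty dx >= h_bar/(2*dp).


dx = h_bar / (2 * dp)
= 1.055e-34 / (2 * 3.4404e-21)
= 1.055e-34 / 6.8808e-21
= 1.5333e-14 m

1.5333e-14


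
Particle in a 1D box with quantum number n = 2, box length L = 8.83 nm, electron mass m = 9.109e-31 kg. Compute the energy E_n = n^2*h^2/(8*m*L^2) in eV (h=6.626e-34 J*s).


E = n^2 * h^2 / (8 * m * L^2)
= 2^2 * (6.626e-34)^2 / (8 * 9.109e-31 * (8.83e-9)^2)
= 4 * 4.3904e-67 / (8 * 9.109e-31 * 7.7969e-17)
= 3.0909e-21 J
= 0.0193 eV

0.0193


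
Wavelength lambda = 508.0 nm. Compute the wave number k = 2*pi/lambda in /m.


k = 2 * pi / lambda
= 6.2832 / (508.0e-9)
= 6.2832 / 5.0800e-07
= 1.2368e+07 /m

1.2368e+07


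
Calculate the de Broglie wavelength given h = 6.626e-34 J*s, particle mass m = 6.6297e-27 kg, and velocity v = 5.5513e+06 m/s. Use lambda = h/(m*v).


lambda = h / (m * v)
= 6.626e-34 / (6.6297e-27 * 5.5513e+06)
= 6.626e-34 / 3.6803e-20
= 1.8004e-14 m

1.8004e-14


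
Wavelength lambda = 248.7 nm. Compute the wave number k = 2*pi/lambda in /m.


k = 2 * pi / lambda
= 6.2832 / (248.7e-9)
= 6.2832 / 2.4870e-07
= 2.5264e+07 /m

2.5264e+07


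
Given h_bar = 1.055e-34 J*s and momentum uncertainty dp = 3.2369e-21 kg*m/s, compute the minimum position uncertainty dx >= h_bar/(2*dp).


dx = h_bar / (2 * dp)
= 1.055e-34 / (2 * 3.2369e-21)
= 1.055e-34 / 6.4738e-21
= 1.6296e-14 m

1.6296e-14


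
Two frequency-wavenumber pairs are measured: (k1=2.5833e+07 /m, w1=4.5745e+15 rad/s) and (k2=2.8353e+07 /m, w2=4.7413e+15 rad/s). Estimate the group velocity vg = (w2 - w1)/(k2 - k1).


vg = (w2 - w1) / (k2 - k1)
= (4.7413e+15 - 4.5745e+15) / (2.8353e+07 - 2.5833e+07)
= 1.6680e+14 / 2.5200e+06
= 6.6190e+07 m/s

6.6190e+07


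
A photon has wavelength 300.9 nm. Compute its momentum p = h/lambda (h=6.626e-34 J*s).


p = h / lambda
= 6.626e-34 / (300.9e-9)
= 6.626e-34 / 3.0090e-07
= 2.2021e-27 kg*m/s

2.2021e-27


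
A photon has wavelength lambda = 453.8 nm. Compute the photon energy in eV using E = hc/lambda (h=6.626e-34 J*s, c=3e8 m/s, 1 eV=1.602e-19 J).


E = hc / lambda
= (6.626e-34)(3e8) / (453.8e-9)
= 1.9878e-25 / 4.5380e-07
= 4.3803e-19 J
Converting to eV: 4.3803e-19 / 1.602e-19
= 2.7343 eV

2.7343


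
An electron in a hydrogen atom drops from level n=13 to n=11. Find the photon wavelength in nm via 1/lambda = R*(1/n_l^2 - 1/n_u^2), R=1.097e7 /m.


1/lambda = R * (1/n_l^2 - 1/n_u^2)
= 1.097e7 * (1/11^2 - 1/13^2)
= 1.097e7 * (0.008264 - 0.005917)
= 1.097e7 * 0.002347
= 2.5750e+04 /m
lambda = 1 / 2.5750e+04 = 38835.0805 nm

38835.0805


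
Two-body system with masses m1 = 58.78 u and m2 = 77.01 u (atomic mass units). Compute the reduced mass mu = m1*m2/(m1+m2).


mu = m1 * m2 / (m1 + m2)
= 58.78 * 77.01 / (58.78 + 77.01)
= 4526.6478 / 135.79
= 33.3356 u

33.3356


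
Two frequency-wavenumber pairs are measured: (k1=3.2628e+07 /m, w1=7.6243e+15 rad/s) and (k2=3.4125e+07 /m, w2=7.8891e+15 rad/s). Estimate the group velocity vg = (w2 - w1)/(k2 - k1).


vg = (w2 - w1) / (k2 - k1)
= (7.8891e+15 - 7.6243e+15) / (3.4125e+07 - 3.2628e+07)
= 2.6480e+14 / 1.4970e+06
= 1.7689e+08 m/s

1.7689e+08


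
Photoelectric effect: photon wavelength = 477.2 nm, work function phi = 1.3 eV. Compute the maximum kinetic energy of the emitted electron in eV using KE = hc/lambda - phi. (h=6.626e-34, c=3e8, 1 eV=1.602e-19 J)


E_photon = hc / lambda
= (6.626e-34)(3e8) / (477.2e-9)
= 4.1655e-19 J
= 2.6002 eV
KE = E_photon - phi
= 2.6002 - 1.3
= 1.3002 eV

1.3002


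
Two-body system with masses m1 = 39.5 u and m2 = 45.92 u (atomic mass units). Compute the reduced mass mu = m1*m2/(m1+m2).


mu = m1 * m2 / (m1 + m2)
= 39.5 * 45.92 / (39.5 + 45.92)
= 1813.84 / 85.42
= 21.2344 u

21.2344


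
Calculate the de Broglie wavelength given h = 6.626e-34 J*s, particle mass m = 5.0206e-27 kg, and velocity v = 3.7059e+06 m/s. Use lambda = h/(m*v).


lambda = h / (m * v)
= 6.626e-34 / (5.0206e-27 * 3.7059e+06)
= 6.626e-34 / 1.8606e-20
= 3.5612e-14 m

3.5612e-14


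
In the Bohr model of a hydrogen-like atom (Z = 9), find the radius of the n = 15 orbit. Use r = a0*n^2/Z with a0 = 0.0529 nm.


r = a0 * n^2 / Z
= 0.0529 * 15^2 / 9
= 0.0529 * 225 / 9
= 1.3225 nm

1.3225


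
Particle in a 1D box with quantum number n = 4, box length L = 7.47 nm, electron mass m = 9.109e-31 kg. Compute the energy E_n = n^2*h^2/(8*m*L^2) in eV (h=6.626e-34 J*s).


E = n^2 * h^2 / (8 * m * L^2)
= 4^2 * (6.626e-34)^2 / (8 * 9.109e-31 * (7.47e-9)^2)
= 16 * 4.3904e-67 / (8 * 9.109e-31 * 5.5801e-17)
= 1.7275e-20 J
= 0.1078 eV

0.1078


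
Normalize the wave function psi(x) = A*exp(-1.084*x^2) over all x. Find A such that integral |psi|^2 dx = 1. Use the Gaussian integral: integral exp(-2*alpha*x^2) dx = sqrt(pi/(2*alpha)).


integral |psi|^2 dx = A^2 * sqrt(pi/(2*alpha)) = 1
A^2 = sqrt(2*alpha/pi)
= sqrt(2 * 1.084 / pi)
= 0.83072
A = sqrt(0.83072)
= 0.9114

0.9114


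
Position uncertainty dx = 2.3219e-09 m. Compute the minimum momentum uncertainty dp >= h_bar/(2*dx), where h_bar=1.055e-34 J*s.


dp = h_bar / (2 * dx)
= 1.055e-34 / (2 * 2.3219e-09)
= 1.055e-34 / 4.6438e-09
= 2.2718e-26 kg*m/s

2.2718e-26


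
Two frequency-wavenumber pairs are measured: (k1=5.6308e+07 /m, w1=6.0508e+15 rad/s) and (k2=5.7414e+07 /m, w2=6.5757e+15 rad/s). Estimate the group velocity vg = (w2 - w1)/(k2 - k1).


vg = (w2 - w1) / (k2 - k1)
= (6.5757e+15 - 6.0508e+15) / (5.7414e+07 - 5.6308e+07)
= 5.2490e+14 / 1.1060e+06
= 4.7459e+08 m/s

4.7459e+08


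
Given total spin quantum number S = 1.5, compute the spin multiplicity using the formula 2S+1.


Spin multiplicity = 2S + 1
= 2 * 1.5 + 1
= 3.0 + 1
= 4

4


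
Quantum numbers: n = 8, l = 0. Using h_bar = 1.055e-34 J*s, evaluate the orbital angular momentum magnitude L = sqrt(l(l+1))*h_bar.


L = sqrt(l*(l+1)) * h_bar
= sqrt(0 * 1) * 1.055e-34
= sqrt(0) * 1.055e-34
= 0.0 * 1.055e-34
= 0.0000e+00 J*s

0.0000e+00


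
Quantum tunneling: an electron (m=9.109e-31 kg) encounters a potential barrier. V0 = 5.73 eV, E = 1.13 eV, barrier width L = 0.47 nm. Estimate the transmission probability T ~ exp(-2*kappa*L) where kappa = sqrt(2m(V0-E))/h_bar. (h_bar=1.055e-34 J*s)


V0 - E = 4.6 eV = 7.3692e-19 J
kappa = sqrt(2 * m * (V0-E)) / h_bar
= sqrt(2 * 9.109e-31 * 7.3692e-19) / 1.055e-34
= 1.0983e+10 /m
2*kappa*L = 2 * 1.0983e+10 * 0.47e-9
= 10.3237
T = exp(-10.3237) = 3.284494e-05

3.284494e-05


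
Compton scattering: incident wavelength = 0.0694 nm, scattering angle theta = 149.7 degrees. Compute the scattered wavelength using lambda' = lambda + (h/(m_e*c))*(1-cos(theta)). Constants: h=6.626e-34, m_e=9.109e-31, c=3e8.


Compton wavelength: h/(m_e*c) = 2.4247e-12 m
d_lambda = 2.4247e-12 * (1 - cos(149.7 deg))
= 2.4247e-12 * 1.863396
= 4.5182e-12 m = 0.004518 nm
lambda' = 0.0694 + 0.004518
= 0.073918 nm

0.073918


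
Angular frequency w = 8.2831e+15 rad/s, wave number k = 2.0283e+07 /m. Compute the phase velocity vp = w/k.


vp = w / k
= 8.2831e+15 / 2.0283e+07
= 4.0838e+08 m/s

4.0838e+08


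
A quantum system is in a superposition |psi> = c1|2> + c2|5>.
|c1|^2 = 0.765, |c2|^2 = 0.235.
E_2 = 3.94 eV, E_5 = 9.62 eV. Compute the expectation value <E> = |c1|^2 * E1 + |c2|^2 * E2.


<E> = |c1|^2 * E1 + |c2|^2 * E2
= 0.765 * 3.94 + 0.235 * 9.62
= 3.0141 + 2.2607
= 5.2748 eV

5.2748


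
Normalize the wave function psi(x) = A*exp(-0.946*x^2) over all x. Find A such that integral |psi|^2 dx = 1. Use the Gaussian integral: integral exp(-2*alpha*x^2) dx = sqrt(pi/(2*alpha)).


integral |psi|^2 dx = A^2 * sqrt(pi/(2*alpha)) = 1
A^2 = sqrt(2*alpha/pi)
= sqrt(2 * 0.946 / pi)
= 0.776043
A = sqrt(0.776043)
= 0.8809

0.8809


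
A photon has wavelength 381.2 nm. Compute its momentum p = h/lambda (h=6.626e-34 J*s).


p = h / lambda
= 6.626e-34 / (381.2e-9)
= 6.626e-34 / 3.8120e-07
= 1.7382e-27 kg*m/s

1.7382e-27


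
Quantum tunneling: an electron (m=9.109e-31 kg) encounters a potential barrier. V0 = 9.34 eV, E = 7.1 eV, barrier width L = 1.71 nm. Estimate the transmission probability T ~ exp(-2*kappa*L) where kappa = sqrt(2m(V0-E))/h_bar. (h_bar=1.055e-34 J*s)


V0 - E = 2.24 eV = 3.5885e-19 J
kappa = sqrt(2 * m * (V0-E)) / h_bar
= sqrt(2 * 9.109e-31 * 3.5885e-19) / 1.055e-34
= 7.6640e+09 /m
2*kappa*L = 2 * 7.6640e+09 * 1.71e-9
= 26.2107
T = exp(-26.2107) = 4.138289e-12

4.138289e-12


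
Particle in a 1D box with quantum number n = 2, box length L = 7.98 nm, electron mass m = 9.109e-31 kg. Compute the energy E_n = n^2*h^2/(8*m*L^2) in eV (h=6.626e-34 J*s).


E = n^2 * h^2 / (8 * m * L^2)
= 2^2 * (6.626e-34)^2 / (8 * 9.109e-31 * (7.98e-9)^2)
= 4 * 4.3904e-67 / (8 * 9.109e-31 * 6.3680e-17)
= 3.7844e-21 J
= 0.0236 eV

0.0236


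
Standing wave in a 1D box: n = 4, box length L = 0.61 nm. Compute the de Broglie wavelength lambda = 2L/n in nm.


lambda = 2L / n
= 2 * 0.61 / 4
= 1.22 / 4
= 0.305 nm

0.305


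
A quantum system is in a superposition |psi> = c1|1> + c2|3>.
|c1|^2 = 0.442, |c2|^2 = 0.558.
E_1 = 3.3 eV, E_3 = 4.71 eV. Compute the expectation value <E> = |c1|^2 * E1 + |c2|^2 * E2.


<E> = |c1|^2 * E1 + |c2|^2 * E2
= 0.442 * 3.3 + 0.558 * 4.71
= 1.4586 + 2.6282
= 4.0868 eV

4.0868


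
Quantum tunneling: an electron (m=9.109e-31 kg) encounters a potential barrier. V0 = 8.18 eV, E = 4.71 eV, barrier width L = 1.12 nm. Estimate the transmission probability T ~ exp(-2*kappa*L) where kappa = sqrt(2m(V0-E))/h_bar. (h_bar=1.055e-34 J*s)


V0 - E = 3.47 eV = 5.5589e-19 J
kappa = sqrt(2 * m * (V0-E)) / h_bar
= sqrt(2 * 9.109e-31 * 5.5589e-19) / 1.055e-34
= 9.5388e+09 /m
2*kappa*L = 2 * 9.5388e+09 * 1.12e-9
= 21.3669
T = exp(-21.3669) = 5.253697e-10

5.253697e-10


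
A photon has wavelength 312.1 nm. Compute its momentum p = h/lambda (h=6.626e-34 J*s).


p = h / lambda
= 6.626e-34 / (312.1e-9)
= 6.626e-34 / 3.1210e-07
= 2.1230e-27 kg*m/s

2.1230e-27


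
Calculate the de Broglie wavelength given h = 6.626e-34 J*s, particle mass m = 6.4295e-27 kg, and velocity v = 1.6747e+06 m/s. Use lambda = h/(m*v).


lambda = h / (m * v)
= 6.626e-34 / (6.4295e-27 * 1.6747e+06)
= 6.626e-34 / 1.0767e-20
= 6.1537e-14 m

6.1537e-14


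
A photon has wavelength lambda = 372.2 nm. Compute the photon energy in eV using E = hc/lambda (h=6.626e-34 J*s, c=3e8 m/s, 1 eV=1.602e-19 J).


E = hc / lambda
= (6.626e-34)(3e8) / (372.2e-9)
= 1.9878e-25 / 3.7220e-07
= 5.3407e-19 J
Converting to eV: 5.3407e-19 / 1.602e-19
= 3.3338 eV

3.3338


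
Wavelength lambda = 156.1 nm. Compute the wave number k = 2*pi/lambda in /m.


k = 2 * pi / lambda
= 6.2832 / (156.1e-9)
= 6.2832 / 1.5610e-07
= 4.0251e+07 /m

4.0251e+07


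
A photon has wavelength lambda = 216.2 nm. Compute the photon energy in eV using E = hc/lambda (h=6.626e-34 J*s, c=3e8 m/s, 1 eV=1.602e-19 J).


E = hc / lambda
= (6.626e-34)(3e8) / (216.2e-9)
= 1.9878e-25 / 2.1620e-07
= 9.1943e-19 J
Converting to eV: 9.1943e-19 / 1.602e-19
= 5.7392 eV

5.7392


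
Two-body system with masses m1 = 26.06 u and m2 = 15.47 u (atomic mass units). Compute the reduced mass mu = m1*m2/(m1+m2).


mu = m1 * m2 / (m1 + m2)
= 26.06 * 15.47 / (26.06 + 15.47)
= 403.1482 / 41.53
= 9.7074 u

9.7074


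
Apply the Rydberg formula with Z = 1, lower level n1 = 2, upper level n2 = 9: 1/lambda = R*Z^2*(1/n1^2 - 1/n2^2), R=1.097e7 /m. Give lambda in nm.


1/lambda = R * Z^2 * (1/n1^2 - 1/n2^2)
= 1.097e7 * 1^2 * (1/2^2 - 1/9^2)
= 1.097e7 * 1 * (0.25 - 0.012346)
= 2.6071e+06 /m
lambda = 1 / 2.6071e+06
= 383.5727 nm

383.5727


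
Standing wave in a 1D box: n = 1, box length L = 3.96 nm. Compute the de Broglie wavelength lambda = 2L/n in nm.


lambda = 2L / n
= 2 * 3.96 / 1
= 7.92 / 1
= 7.92 nm

7.92


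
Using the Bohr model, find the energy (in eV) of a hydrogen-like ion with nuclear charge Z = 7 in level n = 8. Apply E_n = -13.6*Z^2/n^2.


E_n = -13.6 * Z^2 / n^2
= -13.6 * 7^2 / 8^2
= -13.6 * 49 / 64
= -10.4125 eV

-10.4125


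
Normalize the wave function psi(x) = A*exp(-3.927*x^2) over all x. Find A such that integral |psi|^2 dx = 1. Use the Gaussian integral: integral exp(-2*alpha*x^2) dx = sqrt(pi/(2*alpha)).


integral |psi|^2 dx = A^2 * sqrt(pi/(2*alpha)) = 1
A^2 = sqrt(2*alpha/pi)
= sqrt(2 * 3.927 / pi)
= 1.581141
A = sqrt(1.581141)
= 1.2574

1.2574


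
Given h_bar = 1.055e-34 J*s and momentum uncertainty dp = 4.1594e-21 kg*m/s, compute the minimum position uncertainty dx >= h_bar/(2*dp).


dx = h_bar / (2 * dp)
= 1.055e-34 / (2 * 4.1594e-21)
= 1.055e-34 / 8.3188e-21
= 1.2682e-14 m

1.2682e-14


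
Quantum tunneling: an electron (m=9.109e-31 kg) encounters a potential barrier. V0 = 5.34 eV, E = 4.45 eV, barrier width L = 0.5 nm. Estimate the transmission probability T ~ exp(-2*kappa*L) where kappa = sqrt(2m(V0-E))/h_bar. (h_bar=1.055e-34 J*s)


V0 - E = 0.89 eV = 1.4258e-19 J
kappa = sqrt(2 * m * (V0-E)) / h_bar
= sqrt(2 * 9.109e-31 * 1.4258e-19) / 1.055e-34
= 4.8309e+09 /m
2*kappa*L = 2 * 4.8309e+09 * 0.5e-9
= 4.8309
T = exp(-4.8309) = 7.979683e-03

7.979683e-03


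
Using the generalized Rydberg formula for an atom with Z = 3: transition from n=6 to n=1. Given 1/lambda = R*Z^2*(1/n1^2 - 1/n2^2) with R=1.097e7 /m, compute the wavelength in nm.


1/lambda = R * Z^2 * (1/n1^2 - 1/n2^2)
= 1.097e7 * 3^2 * (1/1^2 - 1/6^2)
= 1.097e7 * 9 * (1.0 - 0.027778)
= 9.5988e+07 /m
lambda = 1 / 9.5988e+07
= 10.418 nm

10.418


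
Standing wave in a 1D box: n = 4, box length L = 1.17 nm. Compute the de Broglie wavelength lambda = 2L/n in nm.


lambda = 2L / n
= 2 * 1.17 / 4
= 2.34 / 4
= 0.585 nm

0.585


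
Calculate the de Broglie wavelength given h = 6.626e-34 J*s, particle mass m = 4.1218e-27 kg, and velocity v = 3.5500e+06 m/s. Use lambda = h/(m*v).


lambda = h / (m * v)
= 6.626e-34 / (4.1218e-27 * 3.5500e+06)
= 6.626e-34 / 1.4632e-20
= 4.5283e-14 m

4.5283e-14


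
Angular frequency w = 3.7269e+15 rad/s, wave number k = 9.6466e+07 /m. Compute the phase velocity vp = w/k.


vp = w / k
= 3.7269e+15 / 9.6466e+07
= 3.8634e+07 m/s

3.8634e+07


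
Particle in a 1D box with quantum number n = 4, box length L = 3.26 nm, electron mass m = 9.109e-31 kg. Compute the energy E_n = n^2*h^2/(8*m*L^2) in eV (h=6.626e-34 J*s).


E = n^2 * h^2 / (8 * m * L^2)
= 4^2 * (6.626e-34)^2 / (8 * 9.109e-31 * (3.26e-9)^2)
= 16 * 4.3904e-67 / (8 * 9.109e-31 * 1.0628e-17)
= 9.0704e-20 J
= 0.5662 eV

0.5662


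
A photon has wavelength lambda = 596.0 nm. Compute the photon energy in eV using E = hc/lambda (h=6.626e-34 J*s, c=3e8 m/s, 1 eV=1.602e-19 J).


E = hc / lambda
= (6.626e-34)(3e8) / (596.0e-9)
= 1.9878e-25 / 5.9600e-07
= 3.3352e-19 J
Converting to eV: 3.3352e-19 / 1.602e-19
= 2.0819 eV

2.0819


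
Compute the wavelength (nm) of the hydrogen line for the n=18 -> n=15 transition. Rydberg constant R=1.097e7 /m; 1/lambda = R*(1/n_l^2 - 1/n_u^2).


1/lambda = R * (1/n_l^2 - 1/n_u^2)
= 1.097e7 * (1/15^2 - 1/18^2)
= 1.097e7 * (0.004444 - 0.003086)
= 1.097e7 * 0.001358
= 1.4898e+04 /m
lambda = 1 / 1.4898e+04 = 67125.2175 nm

67125.2175


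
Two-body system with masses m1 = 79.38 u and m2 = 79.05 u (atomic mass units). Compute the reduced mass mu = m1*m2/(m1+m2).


mu = m1 * m2 / (m1 + m2)
= 79.38 * 79.05 / (79.38 + 79.05)
= 6274.989 / 158.43
= 39.6073 u

39.6073


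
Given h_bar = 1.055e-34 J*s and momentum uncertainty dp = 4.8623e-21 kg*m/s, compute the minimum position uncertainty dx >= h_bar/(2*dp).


dx = h_bar / (2 * dp)
= 1.055e-34 / (2 * 4.8623e-21)
= 1.055e-34 / 9.7246e-21
= 1.0849e-14 m

1.0849e-14


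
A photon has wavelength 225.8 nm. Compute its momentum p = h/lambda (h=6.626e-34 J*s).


p = h / lambda
= 6.626e-34 / (225.8e-9)
= 6.626e-34 / 2.2580e-07
= 2.9345e-27 kg*m/s

2.9345e-27


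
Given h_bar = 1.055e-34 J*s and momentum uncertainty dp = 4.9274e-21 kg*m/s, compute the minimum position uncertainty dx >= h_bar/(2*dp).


dx = h_bar / (2 * dp)
= 1.055e-34 / (2 * 4.9274e-21)
= 1.055e-34 / 9.8548e-21
= 1.0705e-14 m

1.0705e-14


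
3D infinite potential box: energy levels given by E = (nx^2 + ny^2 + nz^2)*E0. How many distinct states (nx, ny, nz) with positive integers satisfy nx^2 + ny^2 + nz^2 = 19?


Enumerate all (nx, ny, nz) with nx^2 + ny^2 + nz^2 = 19:
(1,3,3)
(3,1,3)
(3,3,1)
Total degeneracy = 3

3


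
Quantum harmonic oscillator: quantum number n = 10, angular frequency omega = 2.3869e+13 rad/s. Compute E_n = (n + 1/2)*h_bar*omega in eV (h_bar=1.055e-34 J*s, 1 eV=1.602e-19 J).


E = (n + 1/2) * h_bar * omega
= (10 + 0.5) * 1.055e-34 * 2.3869e+13
= 10.5 * 2.5182e-21
= 2.6441e-20 J
= 0.165 eV

0.165


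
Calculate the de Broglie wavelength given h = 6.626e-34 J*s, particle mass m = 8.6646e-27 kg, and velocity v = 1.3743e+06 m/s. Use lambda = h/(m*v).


lambda = h / (m * v)
= 6.626e-34 / (8.6646e-27 * 1.3743e+06)
= 6.626e-34 / 1.1908e-20
= 5.5644e-14 m

5.5644e-14


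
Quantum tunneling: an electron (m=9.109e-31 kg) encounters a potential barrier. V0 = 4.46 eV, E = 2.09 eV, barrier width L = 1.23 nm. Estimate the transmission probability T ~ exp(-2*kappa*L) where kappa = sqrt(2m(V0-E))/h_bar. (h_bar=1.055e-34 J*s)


V0 - E = 2.37 eV = 3.7967e-19 J
kappa = sqrt(2 * m * (V0-E)) / h_bar
= sqrt(2 * 9.109e-31 * 3.7967e-19) / 1.055e-34
= 7.8832e+09 /m
2*kappa*L = 2 * 7.8832e+09 * 1.23e-9
= 19.3927
T = exp(-19.3927) = 3.783159e-09

3.783159e-09


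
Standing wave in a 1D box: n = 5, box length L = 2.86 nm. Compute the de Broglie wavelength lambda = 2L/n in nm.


lambda = 2L / n
= 2 * 2.86 / 5
= 5.72 / 5
= 1.144 nm

1.144


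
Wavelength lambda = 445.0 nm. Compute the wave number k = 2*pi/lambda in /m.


k = 2 * pi / lambda
= 6.2832 / (445.0e-9)
= 6.2832 / 4.4500e-07
= 1.4120e+07 /m

1.4120e+07


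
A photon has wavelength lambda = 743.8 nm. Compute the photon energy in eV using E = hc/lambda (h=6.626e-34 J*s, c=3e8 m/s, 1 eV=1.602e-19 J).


E = hc / lambda
= (6.626e-34)(3e8) / (743.8e-9)
= 1.9878e-25 / 7.4380e-07
= 2.6725e-19 J
Converting to eV: 2.6725e-19 / 1.602e-19
= 1.6682 eV

1.6682


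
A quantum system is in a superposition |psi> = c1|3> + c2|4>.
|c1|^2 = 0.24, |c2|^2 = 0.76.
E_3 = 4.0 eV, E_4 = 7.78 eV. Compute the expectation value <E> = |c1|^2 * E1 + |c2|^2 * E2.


<E> = |c1|^2 * E1 + |c2|^2 * E2
= 0.24 * 4.0 + 0.76 * 7.78
= 0.96 + 5.9128
= 6.8728 eV

6.8728


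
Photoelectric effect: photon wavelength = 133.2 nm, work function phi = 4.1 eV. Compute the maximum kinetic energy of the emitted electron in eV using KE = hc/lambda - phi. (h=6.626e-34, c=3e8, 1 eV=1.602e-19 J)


E_photon = hc / lambda
= (6.626e-34)(3e8) / (133.2e-9)
= 1.4923e-18 J
= 9.3155 eV
KE = E_photon - phi
= 9.3155 - 4.1
= 5.2155 eV

5.2155


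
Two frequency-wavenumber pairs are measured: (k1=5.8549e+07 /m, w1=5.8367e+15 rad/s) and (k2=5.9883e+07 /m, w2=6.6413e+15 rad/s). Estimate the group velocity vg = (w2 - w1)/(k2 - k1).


vg = (w2 - w1) / (k2 - k1)
= (6.6413e+15 - 5.8367e+15) / (5.9883e+07 - 5.8549e+07)
= 8.0460e+14 / 1.3340e+06
= 6.0315e+08 m/s

6.0315e+08


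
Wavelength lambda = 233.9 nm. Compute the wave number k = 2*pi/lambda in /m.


k = 2 * pi / lambda
= 6.2832 / (233.9e-9)
= 6.2832 / 2.3390e-07
= 2.6863e+07 /m

2.6863e+07


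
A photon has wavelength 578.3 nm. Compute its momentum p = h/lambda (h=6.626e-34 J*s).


p = h / lambda
= 6.626e-34 / (578.3e-9)
= 6.626e-34 / 5.7830e-07
= 1.1458e-27 kg*m/s

1.1458e-27


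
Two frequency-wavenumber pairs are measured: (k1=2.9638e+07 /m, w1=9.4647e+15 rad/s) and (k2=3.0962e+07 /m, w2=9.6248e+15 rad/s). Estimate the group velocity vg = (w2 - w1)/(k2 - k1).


vg = (w2 - w1) / (k2 - k1)
= (9.6248e+15 - 9.4647e+15) / (3.0962e+07 - 2.9638e+07)
= 1.6010e+14 / 1.3240e+06
= 1.2092e+08 m/s

1.2092e+08


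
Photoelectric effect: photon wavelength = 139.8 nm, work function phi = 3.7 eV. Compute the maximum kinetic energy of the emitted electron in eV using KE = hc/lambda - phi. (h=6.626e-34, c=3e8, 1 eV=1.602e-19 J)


E_photon = hc / lambda
= (6.626e-34)(3e8) / (139.8e-9)
= 1.4219e-18 J
= 8.8757 eV
KE = E_photon - phi
= 8.8757 - 3.7
= 5.1757 eV

5.1757


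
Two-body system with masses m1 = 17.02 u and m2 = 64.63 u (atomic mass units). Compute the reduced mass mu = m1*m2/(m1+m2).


mu = m1 * m2 / (m1 + m2)
= 17.02 * 64.63 / (17.02 + 64.63)
= 1100.0026 / 81.65
= 13.4722 u

13.4722


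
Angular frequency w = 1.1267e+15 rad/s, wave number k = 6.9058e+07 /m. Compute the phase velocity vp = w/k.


vp = w / k
= 1.1267e+15 / 6.9058e+07
= 1.6315e+07 m/s

1.6315e+07


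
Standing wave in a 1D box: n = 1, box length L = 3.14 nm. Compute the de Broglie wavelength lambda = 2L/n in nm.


lambda = 2L / n
= 2 * 3.14 / 1
= 6.28 / 1
= 6.28 nm

6.28


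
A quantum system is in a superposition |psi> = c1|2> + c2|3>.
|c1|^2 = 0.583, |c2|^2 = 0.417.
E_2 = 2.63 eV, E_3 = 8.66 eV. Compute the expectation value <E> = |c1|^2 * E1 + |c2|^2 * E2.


<E> = |c1|^2 * E1 + |c2|^2 * E2
= 0.583 * 2.63 + 0.417 * 8.66
= 1.5333 + 3.6112
= 5.1445 eV

5.1445


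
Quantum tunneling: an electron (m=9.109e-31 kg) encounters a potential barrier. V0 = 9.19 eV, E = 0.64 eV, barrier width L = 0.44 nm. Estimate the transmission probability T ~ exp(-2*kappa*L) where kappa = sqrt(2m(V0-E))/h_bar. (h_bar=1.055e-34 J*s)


V0 - E = 8.55 eV = 1.3697e-18 J
kappa = sqrt(2 * m * (V0-E)) / h_bar
= sqrt(2 * 9.109e-31 * 1.3697e-18) / 1.055e-34
= 1.4973e+10 /m
2*kappa*L = 2 * 1.4973e+10 * 0.44e-9
= 13.1763
T = exp(-13.1763) = 1.894904e-06

1.894904e-06


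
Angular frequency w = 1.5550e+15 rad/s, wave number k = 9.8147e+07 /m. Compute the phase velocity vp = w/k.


vp = w / k
= 1.5550e+15 / 9.8147e+07
= 1.5844e+07 m/s

1.5844e+07


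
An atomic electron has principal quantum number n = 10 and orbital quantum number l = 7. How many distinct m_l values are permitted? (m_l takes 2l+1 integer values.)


m_l ranges from -l to +l in integer steps
So m_l goes from -7 to +7
Count = 2l + 1 = 2*7 + 1
= 15

15


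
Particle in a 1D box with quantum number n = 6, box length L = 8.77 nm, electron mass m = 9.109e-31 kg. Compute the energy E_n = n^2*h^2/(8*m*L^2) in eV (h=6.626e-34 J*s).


E = n^2 * h^2 / (8 * m * L^2)
= 6^2 * (6.626e-34)^2 / (8 * 9.109e-31 * (8.77e-9)^2)
= 36 * 4.3904e-67 / (8 * 9.109e-31 * 7.6913e-17)
= 2.8200e-20 J
= 0.176 eV

0.176


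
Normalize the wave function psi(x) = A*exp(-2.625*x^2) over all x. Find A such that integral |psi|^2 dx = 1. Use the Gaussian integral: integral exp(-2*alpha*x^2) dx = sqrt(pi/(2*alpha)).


integral |psi|^2 dx = A^2 * sqrt(pi/(2*alpha)) = 1
A^2 = sqrt(2*alpha/pi)
= sqrt(2 * 2.625 / pi)
= 1.292721
A = sqrt(1.292721)
= 1.137

1.137


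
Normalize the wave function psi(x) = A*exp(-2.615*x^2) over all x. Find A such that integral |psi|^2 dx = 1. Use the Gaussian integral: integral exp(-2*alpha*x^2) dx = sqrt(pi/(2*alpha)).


integral |psi|^2 dx = A^2 * sqrt(pi/(2*alpha)) = 1
A^2 = sqrt(2*alpha/pi)
= sqrt(2 * 2.615 / pi)
= 1.290256
A = sqrt(1.290256)
= 1.1359

1.1359


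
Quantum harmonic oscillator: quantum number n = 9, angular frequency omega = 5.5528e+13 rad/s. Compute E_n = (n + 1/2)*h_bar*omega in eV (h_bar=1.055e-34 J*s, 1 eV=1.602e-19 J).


E = (n + 1/2) * h_bar * omega
= (9 + 0.5) * 1.055e-34 * 5.5528e+13
= 9.5 * 5.8582e-21
= 5.5653e-20 J
= 0.3474 eV

0.3474


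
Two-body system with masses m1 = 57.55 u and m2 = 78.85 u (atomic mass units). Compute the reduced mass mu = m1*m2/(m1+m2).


mu = m1 * m2 / (m1 + m2)
= 57.55 * 78.85 / (57.55 + 78.85)
= 4537.8175 / 136.4
= 33.2685 u

33.2685


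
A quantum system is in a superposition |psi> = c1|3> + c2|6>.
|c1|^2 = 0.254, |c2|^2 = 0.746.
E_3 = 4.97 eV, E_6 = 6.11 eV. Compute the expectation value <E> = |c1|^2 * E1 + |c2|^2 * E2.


<E> = |c1|^2 * E1 + |c2|^2 * E2
= 0.254 * 4.97 + 0.746 * 6.11
= 1.2624 + 4.5581
= 5.8204 eV

5.8204


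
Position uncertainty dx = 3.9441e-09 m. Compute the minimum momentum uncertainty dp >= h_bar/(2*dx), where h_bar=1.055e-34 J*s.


dp = h_bar / (2 * dx)
= 1.055e-34 / (2 * 3.9441e-09)
= 1.055e-34 / 7.8882e-09
= 1.3374e-26 kg*m/s

1.3374e-26


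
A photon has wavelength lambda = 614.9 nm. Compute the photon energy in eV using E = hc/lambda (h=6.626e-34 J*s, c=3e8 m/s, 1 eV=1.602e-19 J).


E = hc / lambda
= (6.626e-34)(3e8) / (614.9e-9)
= 1.9878e-25 / 6.1490e-07
= 3.2327e-19 J
Converting to eV: 3.2327e-19 / 1.602e-19
= 2.0179 eV

2.0179


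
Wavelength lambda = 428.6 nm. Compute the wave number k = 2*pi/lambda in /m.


k = 2 * pi / lambda
= 6.2832 / (428.6e-9)
= 6.2832 / 4.2860e-07
= 1.4660e+07 /m

1.4660e+07


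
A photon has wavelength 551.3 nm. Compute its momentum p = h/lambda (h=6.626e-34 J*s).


p = h / lambda
= 6.626e-34 / (551.3e-9)
= 6.626e-34 / 5.5130e-07
= 1.2019e-27 kg*m/s

1.2019e-27


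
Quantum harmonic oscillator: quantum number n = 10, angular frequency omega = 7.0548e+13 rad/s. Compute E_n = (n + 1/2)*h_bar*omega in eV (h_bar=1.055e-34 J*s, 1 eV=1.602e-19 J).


E = (n + 1/2) * h_bar * omega
= (10 + 0.5) * 1.055e-34 * 7.0548e+13
= 10.5 * 7.4428e-21
= 7.8150e-20 J
= 0.4878 eV

0.4878


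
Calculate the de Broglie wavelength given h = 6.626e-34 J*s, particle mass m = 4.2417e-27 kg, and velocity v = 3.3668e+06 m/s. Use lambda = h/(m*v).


lambda = h / (m * v)
= 6.626e-34 / (4.2417e-27 * 3.3668e+06)
= 6.626e-34 / 1.4281e-20
= 4.6397e-14 m

4.6397e-14


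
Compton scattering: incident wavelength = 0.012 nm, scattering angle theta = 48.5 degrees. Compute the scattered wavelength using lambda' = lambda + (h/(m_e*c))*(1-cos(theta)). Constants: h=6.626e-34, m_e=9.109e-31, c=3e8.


Compton wavelength: h/(m_e*c) = 2.4247e-12 m
d_lambda = 2.4247e-12 * (1 - cos(48.5 deg))
= 2.4247e-12 * 0.33738
= 8.1805e-13 m = 0.000818 nm
lambda' = 0.012 + 0.000818
= 0.012818 nm

0.012818


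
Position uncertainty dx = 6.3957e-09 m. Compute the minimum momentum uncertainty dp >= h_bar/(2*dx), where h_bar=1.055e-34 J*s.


dp = h_bar / (2 * dx)
= 1.055e-34 / (2 * 6.3957e-09)
= 1.055e-34 / 1.2791e-08
= 8.2477e-27 kg*m/s

8.2477e-27


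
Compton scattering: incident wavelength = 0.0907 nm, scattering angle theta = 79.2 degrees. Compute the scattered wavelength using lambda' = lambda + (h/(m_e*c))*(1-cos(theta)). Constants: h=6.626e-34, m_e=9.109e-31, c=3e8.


Compton wavelength: h/(m_e*c) = 2.4247e-12 m
d_lambda = 2.4247e-12 * (1 - cos(79.2 deg))
= 2.4247e-12 * 0.812619
= 1.9704e-12 m = 0.00197 nm
lambda' = 0.0907 + 0.00197
= 0.09267 nm

0.09267


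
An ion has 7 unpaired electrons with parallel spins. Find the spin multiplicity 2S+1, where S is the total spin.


Total spin S = N * (1/2) = 7 * 0.5 = 3.5
Spin multiplicity = 2S + 1
= 2 * 3.5 + 1
= 8

8


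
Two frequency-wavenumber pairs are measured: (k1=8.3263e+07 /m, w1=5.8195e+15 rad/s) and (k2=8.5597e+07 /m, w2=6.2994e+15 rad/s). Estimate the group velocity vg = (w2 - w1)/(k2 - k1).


vg = (w2 - w1) / (k2 - k1)
= (6.2994e+15 - 5.8195e+15) / (8.5597e+07 - 8.3263e+07)
= 4.7990e+14 / 2.3340e+06
= 2.0561e+08 m/s

2.0561e+08


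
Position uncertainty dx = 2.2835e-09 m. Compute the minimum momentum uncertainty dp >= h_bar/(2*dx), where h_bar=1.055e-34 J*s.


dp = h_bar / (2 * dx)
= 1.055e-34 / (2 * 2.2835e-09)
= 1.055e-34 / 4.5670e-09
= 2.3101e-26 kg*m/s

2.3101e-26


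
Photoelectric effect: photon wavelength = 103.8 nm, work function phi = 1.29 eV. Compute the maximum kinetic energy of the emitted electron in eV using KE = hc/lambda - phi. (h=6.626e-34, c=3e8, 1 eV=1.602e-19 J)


E_photon = hc / lambda
= (6.626e-34)(3e8) / (103.8e-9)
= 1.9150e-18 J
= 11.954 eV
KE = E_photon - phi
= 11.954 - 1.29
= 10.664 eV

10.664


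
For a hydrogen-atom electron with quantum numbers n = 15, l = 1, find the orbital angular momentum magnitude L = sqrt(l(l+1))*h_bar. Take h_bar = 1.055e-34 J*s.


L = sqrt(l*(l+1)) * h_bar
= sqrt(1 * 2) * 1.055e-34
= sqrt(2) * 1.055e-34
= 1.4142 * 1.055e-34
= 1.4920e-34 J*s

1.4920e-34


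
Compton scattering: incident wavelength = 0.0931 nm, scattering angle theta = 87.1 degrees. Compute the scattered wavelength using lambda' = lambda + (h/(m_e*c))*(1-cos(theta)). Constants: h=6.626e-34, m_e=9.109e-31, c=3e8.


Compton wavelength: h/(m_e*c) = 2.4247e-12 m
d_lambda = 2.4247e-12 * (1 - cos(87.1 deg))
= 2.4247e-12 * 0.949407
= 2.3020e-12 m = 0.002302 nm
lambda' = 0.0931 + 0.002302
= 0.095402 nm

0.095402


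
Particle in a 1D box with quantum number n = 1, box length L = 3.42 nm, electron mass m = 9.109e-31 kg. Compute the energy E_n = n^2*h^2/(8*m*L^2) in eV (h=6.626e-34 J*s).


E = n^2 * h^2 / (8 * m * L^2)
= 1^2 * (6.626e-34)^2 / (8 * 9.109e-31 * (3.42e-9)^2)
= 1 * 4.3904e-67 / (8 * 9.109e-31 * 1.1696e-17)
= 5.1510e-21 J
= 0.0322 eV

0.0322
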